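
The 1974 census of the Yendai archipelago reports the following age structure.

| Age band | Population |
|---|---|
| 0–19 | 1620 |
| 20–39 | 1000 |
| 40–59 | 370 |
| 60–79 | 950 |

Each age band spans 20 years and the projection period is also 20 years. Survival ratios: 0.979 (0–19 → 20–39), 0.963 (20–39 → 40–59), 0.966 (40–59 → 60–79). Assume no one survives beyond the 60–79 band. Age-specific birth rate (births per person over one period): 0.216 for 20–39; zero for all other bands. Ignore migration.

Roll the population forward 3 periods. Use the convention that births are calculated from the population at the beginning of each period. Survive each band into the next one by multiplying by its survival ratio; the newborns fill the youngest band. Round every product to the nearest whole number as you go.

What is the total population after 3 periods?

Period 1.
Births: 1000 * 0.216 = 216
20–39: 1620 * 0.979 = 1586
40–59: 1000 * 0.963 = 963
60–79: 370 * 0.966 = 357
Giving 216 / 1586 / 963 / 357.
Period 2.
Births: 1586 * 0.216 = 343
20–39: 216 * 0.979 = 211
40–59: 1586 * 0.963 = 1527
60–79: 963 * 0.966 = 930
Giving 343 / 211 / 1527 / 930.
Period 3.
Births: 211 * 0.216 = 46
20–39: 343 * 0.979 = 336
40–59: 211 * 0.963 = 203
60–79: 1527 * 0.966 = 1475
Giving 46 / 336 / 203 / 1475.
Total after period 3: 46 + 336 + 203 + 1475 = 2060

2060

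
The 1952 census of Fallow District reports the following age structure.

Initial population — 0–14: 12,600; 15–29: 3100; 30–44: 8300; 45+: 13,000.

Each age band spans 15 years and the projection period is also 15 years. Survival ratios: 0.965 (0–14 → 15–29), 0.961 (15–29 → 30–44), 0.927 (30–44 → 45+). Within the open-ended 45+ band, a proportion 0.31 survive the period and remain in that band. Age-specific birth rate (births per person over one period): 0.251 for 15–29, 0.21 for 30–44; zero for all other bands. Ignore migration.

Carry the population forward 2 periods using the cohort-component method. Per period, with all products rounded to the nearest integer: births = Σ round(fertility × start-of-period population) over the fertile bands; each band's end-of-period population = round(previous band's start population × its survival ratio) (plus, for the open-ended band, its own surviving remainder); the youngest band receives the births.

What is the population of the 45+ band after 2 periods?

After projecting period 1:
Births: 3100 × 0.251 = 778  |  8300 × 0.21 = 1743 — total 2521
15–29: 12600 × 0.965 = 12159
30–44: 3100 × 0.961 = 2979
45+: 8300 × 0.927 + 13000 × 0.31 = 7694 + 4030 = 11724
→ [2521, 12159, 2979, 11724]
After projecting period 2:
Births: 12159 × 0.251 = 3052  |  2979 × 0.21 = 626 — total 3678
15–29: 2521 × 0.965 = 2433
30–44: 12159 × 0.961 = 11685
45+: 2979 × 0.927 + 11724 × 0.31 = 2762 + 3634 = 6396
→ [3678, 2433, 11685, 6396]

6396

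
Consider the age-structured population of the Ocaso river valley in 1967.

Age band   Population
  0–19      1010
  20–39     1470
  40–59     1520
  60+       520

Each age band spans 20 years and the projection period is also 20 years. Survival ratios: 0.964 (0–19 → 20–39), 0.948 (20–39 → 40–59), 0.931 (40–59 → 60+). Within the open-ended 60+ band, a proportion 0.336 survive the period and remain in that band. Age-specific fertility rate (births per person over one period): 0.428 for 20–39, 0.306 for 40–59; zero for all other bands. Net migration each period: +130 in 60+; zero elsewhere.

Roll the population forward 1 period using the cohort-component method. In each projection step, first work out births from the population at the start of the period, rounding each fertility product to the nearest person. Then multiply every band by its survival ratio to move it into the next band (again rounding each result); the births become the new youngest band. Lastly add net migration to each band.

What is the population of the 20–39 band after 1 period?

— Period 1 —
Births: 1470 × 0.428 = 629  |  1520 × 0.306 = 465 ⇒ total 1094
20–39: 1010 × 0.964 = 974
40–59: 1470 × 0.948 = 1394
60+: 1520 × 0.931 + 520 × 0.336 = 1415 + 175 = 1590
Net migration: 60+ + 130 → 1720
Giving 1094 / 974 / 1394 / 1720.

974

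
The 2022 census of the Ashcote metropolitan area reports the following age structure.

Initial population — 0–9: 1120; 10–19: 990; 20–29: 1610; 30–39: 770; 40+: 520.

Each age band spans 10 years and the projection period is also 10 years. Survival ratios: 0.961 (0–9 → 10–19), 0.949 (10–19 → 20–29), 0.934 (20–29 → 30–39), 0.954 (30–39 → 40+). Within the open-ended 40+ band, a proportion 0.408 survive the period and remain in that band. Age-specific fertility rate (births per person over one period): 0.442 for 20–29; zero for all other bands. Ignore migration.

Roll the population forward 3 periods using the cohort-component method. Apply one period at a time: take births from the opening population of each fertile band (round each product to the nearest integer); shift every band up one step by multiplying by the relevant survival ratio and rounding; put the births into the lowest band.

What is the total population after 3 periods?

4034

Period 1:
Births: 1610 × 0.442 = 712
10–19: 1120 × 0.961 = 1076
20–29: 990 × 0.949 = 940
30–39: 1610 × 0.934 = 1504
40+: 770 × 0.954 + 520 × 0.408 = 735 + 212 = 947
Population now: 0–9=712, 10–19=1076, 20–29=940, 30–39=1504, 40+=947
Period 2:
Births: 940 × 0.442 = 415
10–19: 712 × 0.961 = 684
20–29: 1076 × 0.949 = 1021
30–39: 940 × 0.934 = 878
40+: 1504 × 0.954 + 947 × 0.408 = 1435 + 386 = 1821
Population now: 0–9=415, 10–19=684, 20–29=1021, 30–39=878, 40+=1821
Period 3:
Births: 1021 × 0.442 = 451
10–19: 415 × 0.961 = 399
20–29: 684 × 0.949 = 649
30–39: 1021 × 0.934 = 954
40+: 878 × 0.954 + 1821 × 0.408 = 838 + 743 = 1581
Population now: 0–9=451, 10–19=399, 20–29=649, 30–39=954, 40+=1581
Total after period 3: 451 + 399 + 649 + 954 + 1581 = 4034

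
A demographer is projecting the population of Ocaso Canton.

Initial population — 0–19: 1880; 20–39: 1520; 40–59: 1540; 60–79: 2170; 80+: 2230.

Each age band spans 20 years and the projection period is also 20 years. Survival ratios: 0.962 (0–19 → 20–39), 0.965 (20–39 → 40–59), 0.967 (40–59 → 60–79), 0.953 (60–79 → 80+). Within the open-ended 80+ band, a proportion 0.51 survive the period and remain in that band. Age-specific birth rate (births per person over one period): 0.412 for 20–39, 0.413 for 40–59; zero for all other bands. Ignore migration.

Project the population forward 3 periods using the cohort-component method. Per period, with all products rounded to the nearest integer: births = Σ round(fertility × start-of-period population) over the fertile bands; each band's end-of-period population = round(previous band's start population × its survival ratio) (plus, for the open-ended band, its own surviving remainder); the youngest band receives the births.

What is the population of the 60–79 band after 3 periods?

1688

After projecting period 1:
Births: 1520 * 0.412 = 626  |  1540 * 0.413 = 636 — total 1262
20–39: 1880 * 0.962 = 1809
40–59: 1520 * 0.965 = 1467
60–79: 1540 * 0.967 = 1489
80+: 2170 * 0.953 + 2230 * 0.51 = 2068 + 1137 = 3205
Giving 1262 / 1809 / 1467 / 1489 / 3205.
After projecting period 2:
Births: 1809 * 0.412 = 745  |  1467 * 0.413 = 606 — total 1351
20–39: 1262 * 0.962 = 1214
40–59: 1809 * 0.965 = 1746
60–79: 1467 * 0.967 = 1419
80+: 1489 * 0.953 + 3205 * 0.51 = 1419 + 1635 = 3054
Giving 1351 / 1214 / 1746 / 1419 / 3054.
After projecting period 3:
Births: 1214 * 0.412 = 500  |  1746 * 0.413 = 721 — total 1221
20–39: 1351 * 0.962 = 1300
40–59: 1214 * 0.965 = 1172
60–79: 1746 * 0.967 = 1688
80+: 1419 * 0.953 + 3054 * 0.51 = 1352 + 1558 = 2910
Giving 1221 / 1300 / 1172 / 1688 / 2910.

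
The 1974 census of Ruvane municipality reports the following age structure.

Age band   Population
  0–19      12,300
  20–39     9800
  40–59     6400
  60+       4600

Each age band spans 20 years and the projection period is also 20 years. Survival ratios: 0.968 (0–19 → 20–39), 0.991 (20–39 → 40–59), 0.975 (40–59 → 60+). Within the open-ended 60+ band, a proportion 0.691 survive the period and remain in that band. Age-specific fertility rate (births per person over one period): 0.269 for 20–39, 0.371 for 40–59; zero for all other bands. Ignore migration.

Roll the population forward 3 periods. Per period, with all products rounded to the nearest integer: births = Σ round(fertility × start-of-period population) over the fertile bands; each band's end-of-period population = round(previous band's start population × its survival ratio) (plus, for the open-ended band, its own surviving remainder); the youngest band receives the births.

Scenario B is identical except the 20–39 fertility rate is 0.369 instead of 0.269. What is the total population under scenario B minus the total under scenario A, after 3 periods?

2926

After projecting period 1:
Births: 9800 × 0.269 = 2636 ; 6400 × 0.371 = 2374 → 5010
20–39: 12300 × 0.968 = 11906
40–59: 9800 × 0.991 = 9712
60+: 6400 × 0.975 + 4600 × 0.691 = 6240 + 3179 = 9419
End of period: [5010, 11906, 9712, 9419]
After projecting period 2:
Births: 11906 × 0.269 = 3203 ; 9712 × 0.371 = 3603 → 6806
20–39: 5010 × 0.968 = 4850
40–59: 11906 × 0.991 = 11799
60+: 9712 × 0.975 + 9419 × 0.691 = 9469 + 6509 = 15978
End of period: [6806, 4850, 11799, 15978]
After projecting period 3:
Births: 4850 × 0.269 = 1305 ; 11799 × 0.371 = 4377 → 5682
20–39: 6806 × 0.968 = 6588
40–59: 4850 × 0.991 = 4806
60+: 11799 × 0.975 + 15978 × 0.691 = 11504 + 11041 = 22545
End of period: [5682, 6588, 4806, 22545]
Scenario A total after 3 periods: 39621
Scenario B projection —
After projecting period 1:
Births: 9800 × 0.369 = 3616 ; 6400 × 0.371 = 2374 → 5990
20–39: 12300 × 0.968 = 11906
40–59: 9800 × 0.991 = 9712
60+: 6400 × 0.975 + 4600 × 0.691 = 6240 + 3179 = 9419
End of period: [5990, 11906, 9712, 9419]
After projecting period 2:
Births: 11906 × 0.369 = 4393 ; 9712 × 0.371 = 3603 → 7996
20–39: 5990 × 0.968 = 5798
40–59: 11906 × 0.991 = 11799
60+: 9712 × 0.975 + 9419 × 0.691 = 9469 + 6509 = 15978
End of period: [7996, 5798, 11799, 15978]
After projecting period 3:
Births: 5798 × 0.369 = 2139 ; 11799 × 0.371 = 4377 → 6516
20–39: 7996 × 0.968 = 7740
40–59: 5798 × 0.991 = 5746
60+: 11799 × 0.975 + 15978 × 0.691 = 11504 + 11041 = 22545
End of period: [6516, 7740, 5746, 22545]
Scenario B total after 3 periods: 42547
Difference B − A = 42547 − 39621 = 2926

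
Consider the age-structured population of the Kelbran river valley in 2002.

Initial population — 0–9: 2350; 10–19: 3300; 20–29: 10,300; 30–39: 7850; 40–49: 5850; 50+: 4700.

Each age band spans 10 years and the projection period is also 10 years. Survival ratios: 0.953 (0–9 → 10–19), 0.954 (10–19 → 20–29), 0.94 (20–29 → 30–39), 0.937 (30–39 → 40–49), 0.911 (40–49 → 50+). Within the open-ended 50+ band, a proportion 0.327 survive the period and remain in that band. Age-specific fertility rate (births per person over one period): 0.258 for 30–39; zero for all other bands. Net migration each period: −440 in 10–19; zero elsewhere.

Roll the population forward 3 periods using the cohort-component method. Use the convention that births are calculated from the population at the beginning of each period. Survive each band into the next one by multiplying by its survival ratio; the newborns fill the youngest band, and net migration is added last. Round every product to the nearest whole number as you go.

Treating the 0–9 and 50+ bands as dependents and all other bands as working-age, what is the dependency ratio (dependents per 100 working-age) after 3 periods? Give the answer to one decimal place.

Let group 1 be 0–9 through group 6 = 50+.
[period 1]
Births: 7850 × 0.258 = 2025
Group 2: 2350 × 0.953 = 2240
Group 3: 3300 × 0.954 = 3148
Group 4: 10300 × 0.94 = 9682
Group 5: 7850 × 0.937 = 7355
Group 6: 5850 × 0.911 + 4700 × 0.327 = 5329 + 1537 = 6866
Net migration: Group 2 − 440 → 1800
End of period: [2025, 1800, 3148, 9682, 7355, 6866]
[period 2]
Births: 9682 × 0.258 = 2498
Group 2: 2025 × 0.953 = 1930
Group 3: 1800 × 0.954 = 1717
Group 4: 3148 × 0.94 = 2959
Group 5: 9682 × 0.937 = 9072
Group 6: 7355 × 0.911 + 6866 × 0.327 = 6700 + 2245 = 8945
Net migration: Group 2 − 440 → 1490
End of period: [2498, 1490, 1717, 2959, 9072, 8945]
[period 3]
Births: 2959 × 0.258 = 763
Group 2: 2498 × 0.953 = 2381
Group 3: 1490 × 0.954 = 1421
Group 4: 1717 × 0.94 = 1614
Group 5: 2959 × 0.937 = 2773
Group 6: 9072 × 0.911 + 8945 × 0.327 = 8265 + 2925 = 11190
Net migration: Group 2 − 440 → 1941
End of period: [763, 1941, 1421, 1614, 2773, 11190]
Dependents (band 0–9 + band 50+) = 763 + 11190 = 11953; working-age = 7749; ratio = 11953/7749 × 100 = 154.3

154.3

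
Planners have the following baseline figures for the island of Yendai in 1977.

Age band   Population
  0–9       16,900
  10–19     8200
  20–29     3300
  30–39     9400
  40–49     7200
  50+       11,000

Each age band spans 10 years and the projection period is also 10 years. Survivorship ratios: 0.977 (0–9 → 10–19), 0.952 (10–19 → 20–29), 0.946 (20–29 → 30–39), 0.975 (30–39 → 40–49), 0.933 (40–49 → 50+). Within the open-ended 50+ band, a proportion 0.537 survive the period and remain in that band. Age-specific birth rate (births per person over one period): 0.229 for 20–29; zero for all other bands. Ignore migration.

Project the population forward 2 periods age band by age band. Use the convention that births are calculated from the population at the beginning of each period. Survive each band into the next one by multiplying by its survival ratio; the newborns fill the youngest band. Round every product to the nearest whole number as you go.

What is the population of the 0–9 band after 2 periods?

1788

[period 1]
Births: 3300 × 0.229 = 756
10–19: 16900 × 0.977 = 16511
20–29: 8200 × 0.952 = 7806
30–39: 3300 × 0.946 = 3122
40–49: 9400 × 0.975 = 9165
50+: 7200 × 0.933 + 11000 × 0.537 = 6718 + 5907 = 12625
→ [756, 16511, 7806, 3122, 9165, 12625]
[period 2]
Births: 7806 × 0.229 = 1788
10–19: 756 × 0.977 = 739
20–29: 16511 × 0.952 = 15718
30–39: 7806 × 0.946 = 7384
40–49: 3122 × 0.975 = 3044
50+: 9165 × 0.933 + 12625 × 0.537 = 8551 + 6780 = 15331
→ [1788, 739, 15718, 7384, 3044, 15331]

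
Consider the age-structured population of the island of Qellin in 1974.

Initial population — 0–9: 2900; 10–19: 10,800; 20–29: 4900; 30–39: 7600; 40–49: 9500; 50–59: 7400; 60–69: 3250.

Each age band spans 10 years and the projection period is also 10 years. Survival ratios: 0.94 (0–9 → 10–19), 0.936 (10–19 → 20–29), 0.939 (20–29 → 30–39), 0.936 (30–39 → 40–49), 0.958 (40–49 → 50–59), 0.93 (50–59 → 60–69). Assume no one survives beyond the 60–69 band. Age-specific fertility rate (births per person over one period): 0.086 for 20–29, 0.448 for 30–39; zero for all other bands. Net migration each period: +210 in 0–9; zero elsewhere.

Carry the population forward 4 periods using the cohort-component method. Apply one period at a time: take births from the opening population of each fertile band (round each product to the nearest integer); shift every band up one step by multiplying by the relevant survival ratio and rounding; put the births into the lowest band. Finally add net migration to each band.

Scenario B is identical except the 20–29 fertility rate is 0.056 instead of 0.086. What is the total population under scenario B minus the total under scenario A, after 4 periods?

-572

Numbering the groups 1..7 from youngest to oldest:
[period 1]
Births: 4900 × 0.086 = 421 ; 7600 × 0.448 = 3405 ⇒ total 3826
Group 2: 2900 × 0.94 = 2726
Group 3: 10800 × 0.936 = 10109
Group 4: 4900 × 0.939 = 4601
Group 5: 7600 × 0.936 = 7114
Group 6: 9500 × 0.958 = 9101
Group 7: 7400 × 0.93 = 6882
Net migration: Group 1 + 210 → 4036
→ [4036, 2726, 10109, 4601, 7114, 9101, 6882]
[period 2]
Births: 10109 × 0.086 = 869 ; 4601 × 0.448 = 2061 ⇒ total 2930
Group 2: 4036 × 0.94 = 3794
Group 3: 2726 × 0.936 = 2552
Group 4: 10109 × 0.939 = 9492
Group 5: 4601 × 0.936 = 4307
Group 6: 7114 × 0.958 = 6815
Group 7: 9101 × 0.93 = 8464
Net migration: Group 1 + 210 → 3140
→ [3140, 3794, 2552, 9492, 4307, 6815, 8464]
[period 3]
Births: 2552 × 0.086 = 219 ; 9492 × 0.448 = 4252 ⇒ total 4471
Group 2: 3140 × 0.94 = 2952
Group 3: 3794 × 0.936 = 3551
Group 4: 2552 × 0.939 = 2396
Group 5: 9492 × 0.936 = 8885
Group 6: 4307 × 0.958 = 4126
Group 7: 6815 × 0.93 = 6338
Net migration: Group 1 + 210 → 4681
→ [4681, 2952, 3551, 2396, 8885, 4126, 6338]
[period 4]
Births: 3551 × 0.086 = 305 ; 2396 × 0.448 = 1073 ⇒ total 1378
Group 2: 4681 × 0.94 = 4400
Group 3: 2952 × 0.936 = 2763
Group 4: 3551 × 0.939 = 3334
Group 5: 2396 × 0.936 = 2243
Group 6: 8885 × 0.958 = 8512
Group 7: 4126 × 0.93 = 3837
Net migration: Group 1 + 210 → 1588
→ [1588, 4400, 2763, 3334, 2243, 8512, 3837]
Scenario A total after 4 periods: 26677
Scenario B projection —
[period 1]
Births: 4900 × 0.056 = 274 ; 7600 × 0.448 = 3405 ⇒ total 3679
Group 2: 2900 × 0.94 = 2726
Group 3: 10800 × 0.936 = 10109
Group 4: 4900 × 0.939 = 4601
Group 5: 7600 × 0.936 = 7114
Group 6: 9500 × 0.958 = 9101
Group 7: 7400 × 0.93 = 6882
Net migration: Group 1 + 210 → 3889
→ [3889, 2726, 10109, 4601, 7114, 9101, 6882]
[period 2]
Births: 10109 × 0.056 = 566 ; 4601 × 0.448 = 2061 ⇒ total 2627
Group 2: 3889 × 0.94 = 3656
Group 3: 2726 × 0.936 = 2552
Group 4: 10109 × 0.939 = 9492
Group 5: 4601 × 0.936 = 4307
Group 6: 7114 × 0.958 = 6815
Group 7: 9101 × 0.93 = 8464
Net migration: Group 1 + 210 → 2837
→ [2837, 3656, 2552, 9492, 4307, 6815, 8464]
[period 3]
Births: 2552 × 0.056 = 143 ; 9492 × 0.448 = 4252 ⇒ total 4395
Group 2: 2837 × 0.94 = 2667
Group 3: 3656 × 0.936 = 3422
Group 4: 2552 × 0.939 = 2396
Group 5: 9492 × 0.936 = 8885
Group 6: 4307 × 0.958 = 4126
Group 7: 6815 × 0.93 = 6338
Net migration: Group 1 + 210 → 4605
→ [4605, 2667, 3422, 2396, 8885, 4126, 6338]
[period 4]
Births: 3422 × 0.056 = 192 ; 2396 × 0.448 = 1073 ⇒ total 1265
Group 2: 4605 × 0.94 = 4329
Group 3: 2667 × 0.936 = 2496
Group 4: 3422 × 0.939 = 3213
Group 5: 2396 × 0.936 = 2243
Group 6: 8885 × 0.958 = 8512
Group 7: 4126 × 0.93 = 3837
Net migration: Group 1 + 210 → 1475
→ [1475, 4329, 2496, 3213, 2243, 8512, 3837]
Scenario B total after 4 periods: 26105
Difference B − A = 26105 − 26677 = -572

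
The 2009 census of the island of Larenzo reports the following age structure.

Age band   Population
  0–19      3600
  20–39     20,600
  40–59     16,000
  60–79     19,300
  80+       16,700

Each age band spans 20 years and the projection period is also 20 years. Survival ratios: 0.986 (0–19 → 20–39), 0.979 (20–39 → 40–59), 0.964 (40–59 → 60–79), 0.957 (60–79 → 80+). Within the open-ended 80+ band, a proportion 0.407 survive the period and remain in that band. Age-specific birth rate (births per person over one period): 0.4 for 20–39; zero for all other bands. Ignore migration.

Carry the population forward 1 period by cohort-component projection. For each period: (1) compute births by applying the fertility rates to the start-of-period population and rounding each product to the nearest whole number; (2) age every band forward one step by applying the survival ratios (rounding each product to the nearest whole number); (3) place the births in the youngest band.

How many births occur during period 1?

8240

— Period 1 —
Births: 20600 × 0.4 = 8240
20–39: 3600 × 0.986 = 3550
40–59: 20600 × 0.979 = 20167
60–79: 16000 × 0.964 = 15424
80+: 19300 × 0.957 + 16700 × 0.407 = 18470 + 6797 = 25267
Giving 8240 / 3550 / 20167 / 15424 / 25267.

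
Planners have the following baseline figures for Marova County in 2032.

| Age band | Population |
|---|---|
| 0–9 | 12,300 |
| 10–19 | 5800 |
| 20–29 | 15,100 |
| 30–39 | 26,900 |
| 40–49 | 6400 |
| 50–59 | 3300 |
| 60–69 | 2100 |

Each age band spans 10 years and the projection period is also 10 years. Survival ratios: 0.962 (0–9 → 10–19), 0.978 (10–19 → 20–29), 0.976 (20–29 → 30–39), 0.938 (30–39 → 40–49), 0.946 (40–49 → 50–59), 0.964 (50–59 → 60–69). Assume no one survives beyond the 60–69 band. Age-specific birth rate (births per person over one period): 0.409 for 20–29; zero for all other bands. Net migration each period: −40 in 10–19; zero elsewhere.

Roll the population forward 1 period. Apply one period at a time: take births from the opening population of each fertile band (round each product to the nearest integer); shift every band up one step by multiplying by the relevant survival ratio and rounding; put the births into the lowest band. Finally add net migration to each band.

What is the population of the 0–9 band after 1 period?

— Period 1 —
Births: 15100 × 0.409 = 6176
10–19: 12300 × 0.962 = 11833
20–29: 5800 × 0.978 = 5672
30–39: 15100 × 0.976 = 14738
40–49: 26900 × 0.938 = 25232
50–59: 6400 × 0.946 = 6054
60–69: 3300 × 0.964 = 3181
Net migration: 10–19 − 40 → 11793
End of period: [6176, 11793, 5672, 14738, 25232, 6054, 3181]

6176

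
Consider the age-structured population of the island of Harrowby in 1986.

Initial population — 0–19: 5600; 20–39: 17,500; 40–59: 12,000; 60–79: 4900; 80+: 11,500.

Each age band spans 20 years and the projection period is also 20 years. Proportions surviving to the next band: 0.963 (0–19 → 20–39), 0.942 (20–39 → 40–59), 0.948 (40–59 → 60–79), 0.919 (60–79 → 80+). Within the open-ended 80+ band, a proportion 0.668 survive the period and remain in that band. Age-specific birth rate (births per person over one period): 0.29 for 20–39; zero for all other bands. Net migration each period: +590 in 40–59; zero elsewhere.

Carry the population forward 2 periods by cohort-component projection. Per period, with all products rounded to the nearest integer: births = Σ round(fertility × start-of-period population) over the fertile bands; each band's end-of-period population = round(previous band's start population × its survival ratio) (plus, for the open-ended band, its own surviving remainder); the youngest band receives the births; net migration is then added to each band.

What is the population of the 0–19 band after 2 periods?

— Period 1 —
Births: 17500 × 0.29 = 5075
20–39: 5600 × 0.963 = 5393
40–59: 17500 × 0.942 = 16485
60–79: 12000 × 0.948 = 11376
80+: 4900 × 0.919 + 11500 × 0.668 = 4503 + 7682 = 12185
Net migration: 40–59 + 590 → 17075
End of period: [5075, 5393, 17075, 11376, 12185]
— Period 2 —
Births: 5393 × 0.29 = 1564
20–39: 5075 × 0.963 = 4887
40–59: 5393 × 0.942 = 5080
60–79: 17075 × 0.948 = 16187
80+: 11376 × 0.919 + 12185 × 0.668 = 10455 + 8140 = 18595
Net migration: 40–59 + 590 → 5670
End of period: [1564, 4887, 5670, 16187, 18595]

1564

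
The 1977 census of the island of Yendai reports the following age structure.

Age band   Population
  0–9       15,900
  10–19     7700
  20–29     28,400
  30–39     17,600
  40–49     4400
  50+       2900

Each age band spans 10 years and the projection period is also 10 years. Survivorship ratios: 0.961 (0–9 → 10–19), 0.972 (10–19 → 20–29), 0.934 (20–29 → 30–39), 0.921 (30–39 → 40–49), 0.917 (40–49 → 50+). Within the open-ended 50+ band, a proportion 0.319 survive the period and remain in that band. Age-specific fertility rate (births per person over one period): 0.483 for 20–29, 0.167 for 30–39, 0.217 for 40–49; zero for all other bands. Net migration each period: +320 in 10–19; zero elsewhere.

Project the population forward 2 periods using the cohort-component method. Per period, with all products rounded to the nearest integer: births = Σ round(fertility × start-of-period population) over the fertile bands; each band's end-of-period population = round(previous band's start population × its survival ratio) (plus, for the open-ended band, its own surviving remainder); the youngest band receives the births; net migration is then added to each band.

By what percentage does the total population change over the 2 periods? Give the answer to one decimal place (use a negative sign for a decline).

Call the bands 1 to 6, youngest first.
— Period 1 —
Births: 28400 × 0.483 = 13717, 17600 × 0.167 = 2939, 4400 × 0.217 = 955 — total 17611
Band 2: 15900 × 0.961 = 15280
Band 3: 7700 × 0.972 = 7484
Band 4: 28400 × 0.934 = 26526
Band 5: 17600 × 0.921 = 16210
Band 6: 4400 × 0.917 + 2900 × 0.319 = 4035 + 925 = 4960
Net migration: Band 2 + 320 → 15600
End of period: [17611, 15600, 7484, 26526, 16210, 4960]
— Period 2 —
Births: 7484 × 0.483 = 3615, 26526 × 0.167 = 4430, 16210 × 0.217 = 3518 — total 11563
Band 2: 17611 × 0.961 = 16924
Band 3: 15600 × 0.972 = 15163
Band 4: 7484 × 0.934 = 6990
Band 5: 26526 × 0.921 = 24430
Band 6: 16210 × 0.917 + 4960 × 0.319 = 14865 + 1582 = 16447
Net migration: Band 2 + 320 → 17244
End of period: [11563, 17244, 15163, 6990, 24430, 16447]
Total: 76900 → 91837; change = 14937; percentage change = 19.4%

19.4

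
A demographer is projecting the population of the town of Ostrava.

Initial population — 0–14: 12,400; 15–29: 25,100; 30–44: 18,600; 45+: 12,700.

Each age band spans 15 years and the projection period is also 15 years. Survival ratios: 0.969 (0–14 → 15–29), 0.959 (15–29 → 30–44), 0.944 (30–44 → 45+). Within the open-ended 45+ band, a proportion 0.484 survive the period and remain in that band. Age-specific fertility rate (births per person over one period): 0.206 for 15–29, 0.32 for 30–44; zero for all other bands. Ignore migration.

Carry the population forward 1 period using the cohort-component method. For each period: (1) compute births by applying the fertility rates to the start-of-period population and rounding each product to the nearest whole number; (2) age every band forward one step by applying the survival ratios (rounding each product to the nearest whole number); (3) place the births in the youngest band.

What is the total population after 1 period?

70915

Call the groups 1 to 4, youngest first.
Period 1.
Births: 25100 * 0.206 = 5171, 18600 * 0.32 = 5952 — total 11123
Group 2: 12400 * 0.969 = 12016
Group 3: 25100 * 0.959 = 24071
Group 4: 18600 * 0.944 + 12700 * 0.484 = 17558 + 6147 = 23705
Giving 11123 / 12016 / 24071 / 23705.
Total after period 1: 11123 + 12016 + 24071 + 23705 = 70915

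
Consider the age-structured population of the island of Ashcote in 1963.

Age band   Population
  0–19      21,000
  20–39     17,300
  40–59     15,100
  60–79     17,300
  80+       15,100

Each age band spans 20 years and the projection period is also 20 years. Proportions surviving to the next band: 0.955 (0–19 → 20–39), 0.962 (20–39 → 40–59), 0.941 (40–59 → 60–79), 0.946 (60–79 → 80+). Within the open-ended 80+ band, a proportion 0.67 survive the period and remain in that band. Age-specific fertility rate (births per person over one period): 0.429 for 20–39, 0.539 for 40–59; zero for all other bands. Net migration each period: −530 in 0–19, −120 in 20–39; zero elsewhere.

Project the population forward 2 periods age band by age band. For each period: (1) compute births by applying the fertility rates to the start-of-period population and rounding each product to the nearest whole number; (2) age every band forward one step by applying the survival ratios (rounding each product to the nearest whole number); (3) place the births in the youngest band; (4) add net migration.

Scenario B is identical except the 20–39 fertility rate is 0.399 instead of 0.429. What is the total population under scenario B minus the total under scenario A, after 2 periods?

-1094

After projecting period 1:
Births: 17300 × 0.429 = 7422 ; 15100 × 0.539 = 8139 ⇒ total 15561
20–39: 21000 × 0.955 = 20055
40–59: 17300 × 0.962 = 16643
60–79: 15100 × 0.941 = 14209
80+: 17300 × 0.946 + 15100 × 0.67 = 16366 + 10117 = 26483
Net migration: 0–19 − 530 → 15031; 20–39 − 120 → 19935
→ [15031, 19935, 16643, 14209, 26483]
After projecting period 2:
Births: 19935 × 0.429 = 8552 ; 16643 × 0.539 = 8971 ⇒ total 17523
20–39: 15031 × 0.955 = 14355
40–59: 19935 × 0.962 = 19177
60–79: 16643 × 0.941 = 15661
80+: 14209 × 0.946 + 26483 × 0.67 = 13442 + 17744 = 31186
Net migration: 0–19 − 530 → 16993; 20–39 − 120 → 14235
→ [16993, 14235, 19177, 15661, 31186]
Scenario A total after 2 periods: 97252
Scenario B projection —
After projecting period 1:
Births: 17300 × 0.399 = 6903 ; 15100 × 0.539 = 8139 ⇒ total 15042
20–39: 21000 × 0.955 = 20055
40–59: 17300 × 0.962 = 16643
60–79: 15100 × 0.941 = 14209
80+: 17300 × 0.946 + 15100 × 0.67 = 16366 + 10117 = 26483
Net migration: 0–19 − 530 → 14512; 20–39 − 120 → 19935
→ [14512, 19935, 16643, 14209, 26483]
After projecting period 2:
Births: 19935 × 0.399 = 7954 ; 16643 × 0.539 = 8971 ⇒ total 16925
20–39: 14512 × 0.955 = 13859
40–59: 19935 × 0.962 = 19177
60–79: 16643 × 0.941 = 15661
80+: 14209 × 0.946 + 26483 × 0.67 = 13442 + 17744 = 31186
Net migration: 0–19 − 530 → 16395; 20–39 − 120 → 13739
→ [16395, 13739, 19177, 15661, 31186]
Scenario B total after 2 periods: 96158
Difference B − A = 96158 − 97252 = -1094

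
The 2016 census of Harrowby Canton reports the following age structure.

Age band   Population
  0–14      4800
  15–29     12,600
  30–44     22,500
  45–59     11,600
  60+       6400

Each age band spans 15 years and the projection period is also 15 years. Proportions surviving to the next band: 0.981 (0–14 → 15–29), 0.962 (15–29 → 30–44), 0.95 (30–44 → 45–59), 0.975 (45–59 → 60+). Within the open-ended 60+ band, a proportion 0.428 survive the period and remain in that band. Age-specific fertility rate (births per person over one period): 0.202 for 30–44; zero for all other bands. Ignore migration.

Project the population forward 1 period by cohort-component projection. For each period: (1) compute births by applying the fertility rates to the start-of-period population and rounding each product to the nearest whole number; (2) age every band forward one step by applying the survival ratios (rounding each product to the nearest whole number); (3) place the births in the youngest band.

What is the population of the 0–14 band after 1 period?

[period 1]
Births: 22500 × 0.202 = 4545
15–29: 4800 × 0.981 = 4709
30–44: 12600 × 0.962 = 12121
45–59: 22500 × 0.95 = 21375
60+: 11600 × 0.975 + 6400 × 0.428 = 11310 + 2739 = 14049
→ [4545, 4709, 12121, 21375, 14049]

4545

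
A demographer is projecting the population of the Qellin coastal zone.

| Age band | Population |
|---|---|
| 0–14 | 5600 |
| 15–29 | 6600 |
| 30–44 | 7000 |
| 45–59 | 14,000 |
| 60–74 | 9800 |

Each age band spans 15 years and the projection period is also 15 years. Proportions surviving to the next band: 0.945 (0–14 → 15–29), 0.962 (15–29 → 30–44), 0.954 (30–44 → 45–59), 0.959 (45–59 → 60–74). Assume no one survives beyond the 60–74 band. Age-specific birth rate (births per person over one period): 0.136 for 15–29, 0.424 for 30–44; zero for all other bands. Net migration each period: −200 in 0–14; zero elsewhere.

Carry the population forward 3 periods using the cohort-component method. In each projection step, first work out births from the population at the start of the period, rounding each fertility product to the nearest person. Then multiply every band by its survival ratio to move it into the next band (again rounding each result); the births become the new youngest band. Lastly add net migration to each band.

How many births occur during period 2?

Period 1.
Births: 6600 × 0.136 = 898, 7000 × 0.424 = 2968 — total 3866
15–29: 5600 × 0.945 = 5292
30–44: 6600 × 0.962 = 6349
45–59: 7000 × 0.954 = 6678
60–74: 14000 × 0.959 = 13426
Net migration: 0–14 − 200 → 3666
Giving 3666 / 5292 / 6349 / 6678 / 13426.
Period 2.
Births: 5292 × 0.136 = 720, 6349 × 0.424 = 2692 — total 3412
15–29: 3666 × 0.945 = 3464
30–44: 5292 × 0.962 = 5091
45–59: 6349 × 0.954 = 6057
60–74: 6678 × 0.959 = 6404
Net migration: 0–14 − 200 → 3212
Giving 3212 / 3464 / 5091 / 6057 / 6404.

3412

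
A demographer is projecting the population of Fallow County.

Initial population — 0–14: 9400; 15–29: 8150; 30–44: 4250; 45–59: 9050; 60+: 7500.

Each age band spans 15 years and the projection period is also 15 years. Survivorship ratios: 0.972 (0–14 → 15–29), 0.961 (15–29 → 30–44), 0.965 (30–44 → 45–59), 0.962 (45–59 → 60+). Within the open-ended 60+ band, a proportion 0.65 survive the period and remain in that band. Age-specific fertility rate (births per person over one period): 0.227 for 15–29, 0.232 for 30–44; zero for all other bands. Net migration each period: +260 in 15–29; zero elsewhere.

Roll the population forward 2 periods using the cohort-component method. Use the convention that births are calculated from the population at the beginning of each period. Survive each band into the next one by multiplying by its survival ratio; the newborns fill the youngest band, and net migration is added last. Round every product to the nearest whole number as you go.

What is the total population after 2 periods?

36329

Let group 1 be 0–14 through group 5 = 60+.
Period 1:
Births: 8150 * 0.227 = 1850 ; 4250 * 0.232 = 986 — total 2836
Group 2: 9400 * 0.972 = 9137
Group 3: 8150 * 0.961 = 7832
Group 4: 4250 * 0.965 = 4101
Group 5: 9050 * 0.962 + 7500 * 0.65 = 8706 + 4875 = 13581
Net migration: Group 2 + 260 → 9397
Population now: 0–14=2836, 15–29=9397, 30–44=7832, 45–59=4101, 60+=13581
Period 2:
Births: 9397 * 0.227 = 2133 ; 7832 * 0.232 = 1817 — total 3950
Group 2: 2836 * 0.972 = 2757
Group 3: 9397 * 0.961 = 9031
Group 4: 7832 * 0.965 = 7558
Group 5: 4101 * 0.962 + 13581 * 0.65 = 3945 + 8828 = 12773
Net migration: Group 2 + 260 → 3017
Population now: 0–14=3950, 15–29=3017, 30–44=9031, 45–59=7558, 60+=12773
Total after period 2: 3950 + 3017 + 9031 + 7558 + 12773 = 36329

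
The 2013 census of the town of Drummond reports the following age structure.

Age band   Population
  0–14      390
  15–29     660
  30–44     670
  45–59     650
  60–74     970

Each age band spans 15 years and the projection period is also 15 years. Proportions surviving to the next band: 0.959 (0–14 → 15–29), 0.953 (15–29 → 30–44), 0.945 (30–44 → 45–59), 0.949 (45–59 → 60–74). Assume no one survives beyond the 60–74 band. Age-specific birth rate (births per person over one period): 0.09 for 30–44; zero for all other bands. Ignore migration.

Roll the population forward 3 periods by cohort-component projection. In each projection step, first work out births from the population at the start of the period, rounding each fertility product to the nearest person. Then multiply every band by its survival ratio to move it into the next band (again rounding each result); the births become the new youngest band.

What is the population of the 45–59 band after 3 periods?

336

Call the bands 1 to 5, youngest first.
After projecting period 1:
Births: 670 * 0.09 = 60
Band 2: 390 * 0.959 = 374
Band 3: 660 * 0.953 = 629
Band 4: 670 * 0.945 = 633
Band 5: 650 * 0.949 = 617
→ [60, 374, 629, 633, 617]
After projecting period 2:
Births: 629 * 0.09 = 57
Band 2: 60 * 0.959 = 58
Band 3: 374 * 0.953 = 356
Band 4: 629 * 0.945 = 594
Band 5: 633 * 0.949 = 601
→ [57, 58, 356, 594, 601]
After projecting period 3:
Births: 356 * 0.09 = 32
Band 2: 57 * 0.959 = 55
Band 3: 58 * 0.953 = 55
Band 4: 356 * 0.945 = 336
Band 5: 594 * 0.949 = 564
→ [32, 55, 55, 336, 564]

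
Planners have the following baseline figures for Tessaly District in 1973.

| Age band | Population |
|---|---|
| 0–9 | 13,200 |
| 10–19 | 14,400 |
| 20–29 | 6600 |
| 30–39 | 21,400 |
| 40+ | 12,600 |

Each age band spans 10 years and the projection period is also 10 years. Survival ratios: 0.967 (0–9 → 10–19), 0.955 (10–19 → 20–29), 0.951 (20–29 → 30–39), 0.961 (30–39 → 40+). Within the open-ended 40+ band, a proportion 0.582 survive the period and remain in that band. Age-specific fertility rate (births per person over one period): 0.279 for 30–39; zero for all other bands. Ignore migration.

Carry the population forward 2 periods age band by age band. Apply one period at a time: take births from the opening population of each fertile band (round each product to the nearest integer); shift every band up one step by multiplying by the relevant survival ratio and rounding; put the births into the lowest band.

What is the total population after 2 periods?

55062

Call the bands 1 to 5, youngest first.
Period 1:
Births: 21400 × 0.279 = 5971
Band 2: 13200 × 0.967 = 12764
Band 3: 14400 × 0.955 = 13752
Band 4: 6600 × 0.951 = 6277
Band 5: 21400 × 0.961 + 12600 × 0.582 = 20565 + 7333 = 27898
→ [5971, 12764, 13752, 6277, 27898]
Period 2:
Births: 6277 × 0.279 = 1751
Band 2: 5971 × 0.967 = 5774
Band 3: 12764 × 0.955 = 12190
Band 4: 13752 × 0.951 = 13078
Band 5: 6277 × 0.961 + 27898 × 0.582 = 6032 + 16237 = 22269
→ [1751, 5774, 12190, 13078, 22269]
Total after period 2: 1751 + 5774 + 12190 + 13078 + 22269 = 55062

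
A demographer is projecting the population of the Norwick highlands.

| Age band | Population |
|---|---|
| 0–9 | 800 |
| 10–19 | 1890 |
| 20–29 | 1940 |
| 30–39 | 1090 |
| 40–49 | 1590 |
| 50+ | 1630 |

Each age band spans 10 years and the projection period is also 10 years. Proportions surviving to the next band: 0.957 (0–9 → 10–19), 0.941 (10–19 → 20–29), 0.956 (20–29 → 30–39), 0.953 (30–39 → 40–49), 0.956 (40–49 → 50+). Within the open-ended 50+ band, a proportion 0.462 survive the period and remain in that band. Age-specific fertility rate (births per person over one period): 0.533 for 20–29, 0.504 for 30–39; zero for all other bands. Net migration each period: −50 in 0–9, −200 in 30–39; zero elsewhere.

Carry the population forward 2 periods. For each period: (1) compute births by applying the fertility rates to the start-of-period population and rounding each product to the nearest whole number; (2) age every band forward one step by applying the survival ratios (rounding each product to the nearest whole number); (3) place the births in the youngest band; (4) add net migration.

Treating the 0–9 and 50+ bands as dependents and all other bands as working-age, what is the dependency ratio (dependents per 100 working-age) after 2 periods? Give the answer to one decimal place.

71.7

Numbering the bands 1..6 from youngest to oldest:
Period 1.
Births: 1940 * 0.533 = 1034, 1090 * 0.504 = 549 — total 1583
Band 2: 800 * 0.957 = 766
Band 3: 1890 * 0.941 = 1778
Band 4: 1940 * 0.956 = 1855
Band 5: 1090 * 0.953 = 1039
Band 6: 1590 * 0.956 + 1630 * 0.462 = 1520 + 753 = 2273
Net migration: Band 1 − 50 → 1533; Band 4 − 200 → 1655
Giving 1533 / 766 / 1778 / 1655 / 1039 / 2273.
Period 2.
Births: 1778 * 0.533 = 948, 1655 * 0.504 = 834 — total 1782
Band 2: 1533 * 0.957 = 1467
Band 3: 766 * 0.941 = 721
Band 4: 1778 * 0.956 = 1700
Band 5: 1655 * 0.953 = 1577
Band 6: 1039 * 0.956 + 2273 * 0.462 = 993 + 1050 = 2043
Net migration: Band 1 − 50 → 1732; Band 4 − 200 → 1500
Giving 1732 / 1467 / 721 / 1500 / 1577 / 2043.
Dependents (band 0–9 + band 50+) = 1732 + 2043 = 3775; working-age = 5265; ratio = 3775/5265 × 100 = 71.7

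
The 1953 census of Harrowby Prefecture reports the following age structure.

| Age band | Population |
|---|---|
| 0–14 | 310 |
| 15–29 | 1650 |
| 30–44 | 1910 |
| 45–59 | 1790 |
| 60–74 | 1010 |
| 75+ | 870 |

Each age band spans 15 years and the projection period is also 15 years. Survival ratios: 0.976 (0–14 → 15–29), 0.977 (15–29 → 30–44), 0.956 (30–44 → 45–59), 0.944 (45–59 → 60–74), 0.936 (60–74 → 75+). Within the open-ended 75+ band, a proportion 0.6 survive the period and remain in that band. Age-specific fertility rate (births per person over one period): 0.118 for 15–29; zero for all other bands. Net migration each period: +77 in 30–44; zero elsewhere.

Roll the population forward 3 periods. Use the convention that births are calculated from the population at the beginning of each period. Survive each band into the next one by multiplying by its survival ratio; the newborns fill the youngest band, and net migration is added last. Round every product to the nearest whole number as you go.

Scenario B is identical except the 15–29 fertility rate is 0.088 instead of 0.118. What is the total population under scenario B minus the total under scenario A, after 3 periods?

-66

[period 1]
Births: 1650 * 0.118 = 195
15–29: 310 * 0.976 = 303
30–44: 1650 * 0.977 = 1612
45–59: 1910 * 0.956 = 1826
60–74: 1790 * 0.944 = 1690
75+: 1010 * 0.936 + 870 * 0.6 = 945 + 522 = 1467
Net migration: 30–44 + 77 → 1689
Giving 195 / 303 / 1689 / 1826 / 1690 / 1467.
[period 2]
Births: 303 * 0.118 = 36
15–29: 195 * 0.976 = 190
30–44: 303 * 0.977 = 296
45–59: 1689 * 0.956 = 1615
60–74: 1826 * 0.944 = 1724
75+: 1690 * 0.936 + 1467 * 0.6 = 1582 + 880 = 2462
Net migration: 30–44 + 77 → 373
Giving 36 / 190 / 373 / 1615 / 1724 / 2462.
[period 3]
Births: 190 * 0.118 = 22
15–29: 36 * 0.976 = 35
30–44: 190 * 0.977 = 186
45–59: 373 * 0.956 = 357
60–74: 1615 * 0.944 = 1525
75+: 1724 * 0.936 + 2462 * 0.6 = 1614 + 1477 = 3091
Net migration: 30–44 + 77 → 263
Giving 22 / 35 / 263 / 357 / 1525 / 3091.
Scenario A total after 3 periods: 5293
Scenario B projection —
[period 1]
Births: 1650 * 0.088 = 145
15–29: 310 * 0.976 = 303
30–44: 1650 * 0.977 = 1612
45–59: 1910 * 0.956 = 1826
60–74: 1790 * 0.944 = 1690
75+: 1010 * 0.936 + 870 * 0.6 = 945 + 522 = 1467
Net migration: 30–44 + 77 → 1689
Giving 145 / 303 / 1689 / 1826 / 1690 / 1467.
[period 2]
Births: 303 * 0.088 = 27
15–29: 145 * 0.976 = 142
30–44: 303 * 0.977 = 296
45–59: 1689 * 0.956 = 1615
60–74: 1826 * 0.944 = 1724
75+: 1690 * 0.936 + 1467 * 0.6 = 1582 + 880 = 2462
Net migration: 30–44 + 77 → 373
Giving 27 / 142 / 373 / 1615 / 1724 / 2462.
[period 3]
Births: 142 * 0.088 = 12
15–29: 27 * 0.976 = 26
30–44: 142 * 0.977 = 139
45–59: 373 * 0.956 = 357
60–74: 1615 * 0.944 = 1525
75+: 1724 * 0.936 + 2462 * 0.6 = 1614 + 1477 = 3091
Net migration: 30–44 + 77 → 216
Giving 12 / 26 / 216 / 357 / 1525 / 3091.
Scenario B total after 3 periods: 5227
Difference B − A = 5227 − 5293 = -66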